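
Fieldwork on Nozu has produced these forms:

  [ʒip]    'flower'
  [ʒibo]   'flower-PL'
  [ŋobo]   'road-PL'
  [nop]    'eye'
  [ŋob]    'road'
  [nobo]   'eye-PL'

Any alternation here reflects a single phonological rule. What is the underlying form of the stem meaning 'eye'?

The stem for 'eye' ends in [p] in [nop] but [b] in [nobo].
Compare 'road', with invariant [b] in [ŋob] and [ŋobo]: an analysis with underlying /b/ and a rule producing [p] in isolation would wrongly predict alternation here too.
The alternation reflects intervocalic voicing: voiceless stops become voiced between vowels. /p/ is underlying.
Hence 'eye' is /nop/ underlyingly.

/nop/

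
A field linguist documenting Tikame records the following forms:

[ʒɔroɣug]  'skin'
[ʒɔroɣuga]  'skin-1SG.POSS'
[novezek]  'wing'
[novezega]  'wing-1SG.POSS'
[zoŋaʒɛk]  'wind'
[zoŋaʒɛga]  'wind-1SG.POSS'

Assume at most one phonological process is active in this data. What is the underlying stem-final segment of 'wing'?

/k/

'wing' shows [k] ~ [g] at the end of the stem ([novezek] vs [novezega]).
Compare 'skin', with invariant [g] in [ʒɔroɣug] and [ʒɔroɣuga]: an analysis with underlying /g/ and a rule producing [k] in isolation would wrongly predict alternation here too.
The alternation reflects intervocalic voicing: voiceless stops become voiced between vowels. /k/ is underlying.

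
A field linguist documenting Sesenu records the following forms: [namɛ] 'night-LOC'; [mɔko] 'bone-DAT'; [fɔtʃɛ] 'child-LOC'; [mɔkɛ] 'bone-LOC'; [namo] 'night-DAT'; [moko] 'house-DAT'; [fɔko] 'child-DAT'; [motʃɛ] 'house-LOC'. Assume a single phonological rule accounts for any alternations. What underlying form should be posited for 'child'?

The stem for 'child' ends in [k] in [fɔko] but [tʃ] in [fɔtʃɛ].
The stem 'bone' ([mɔko], [mɔkɛ]) shows [k] unchanged in both environments, so [k] cannot be basic with [tʃ] derived before the LOC suffix.
So /tʃ/ is underlying, and a rule of depalatalization — palato-alveolar /tʃ/ becomes [k] when no front vowel follows — gives [k].
The underlying form of 'child' is therefore /fɔtʃ/.

/fɔtʃ/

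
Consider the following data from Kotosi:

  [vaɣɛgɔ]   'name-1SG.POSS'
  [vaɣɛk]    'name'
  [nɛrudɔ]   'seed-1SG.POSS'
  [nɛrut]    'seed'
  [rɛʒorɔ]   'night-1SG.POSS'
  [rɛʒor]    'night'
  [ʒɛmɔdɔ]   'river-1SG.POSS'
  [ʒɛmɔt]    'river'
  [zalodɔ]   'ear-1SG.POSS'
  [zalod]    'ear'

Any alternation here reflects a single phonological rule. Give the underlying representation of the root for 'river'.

/ʒɛmɔt/

The root 'river' surfaces as [ʒɛmɔdɔ] and [ʒɛmɔt], with a stem-final [d] ~ [t] alternation.
The stem 'ear' ([zalodɔ], [zalod]) shows [d] unchanged in both environments, so [d] cannot be basic with [t] derived in isolation.
So /t/ is underlying, and a rule of intervocalic voicing — voiceless stops become voiced between vowels — gives [d].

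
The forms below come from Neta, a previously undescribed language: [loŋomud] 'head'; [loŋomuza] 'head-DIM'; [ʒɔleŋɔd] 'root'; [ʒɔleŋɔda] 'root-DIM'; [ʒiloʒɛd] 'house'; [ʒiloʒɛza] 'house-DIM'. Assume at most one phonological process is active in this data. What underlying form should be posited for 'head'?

The stem for 'head' ends in [d] in [loŋomud] but [z] in [loŋomuza].
Compare 'root', with invariant [d] in [ʒɔleŋɔd] and [ʒɔleŋɔda]: an analysis with underlying /d/ and a rule producing [z] before the DIM suffix would wrongly predict alternation here too.
So /z/ is underlying, and a rule of word-final hardening — voiced fricatives become stops word-finally — gives [d].
The underlying form of 'head' is therefore /loŋomuz/.

/loŋomuz/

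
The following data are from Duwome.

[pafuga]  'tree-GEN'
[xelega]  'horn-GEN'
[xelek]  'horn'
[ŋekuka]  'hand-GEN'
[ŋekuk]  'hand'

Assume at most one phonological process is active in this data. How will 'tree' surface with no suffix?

[pafuk]

The stem for 'horn' ends in [g] in [xelega] but [k] in [xelek].
But 'hand' keeps [k] in both environments ([ŋekuka], [ŋekuk]), so there is no rule changing /k/ to [g] before the GEN suffix.
The underlying segment must be /g/; voiced obstruents become voiceless word-finally, yielding [k] there.
The one attested form of 'tree', [pafuga], shows underlying /pafug/. Applying the same rule word-finally gives [pafuk].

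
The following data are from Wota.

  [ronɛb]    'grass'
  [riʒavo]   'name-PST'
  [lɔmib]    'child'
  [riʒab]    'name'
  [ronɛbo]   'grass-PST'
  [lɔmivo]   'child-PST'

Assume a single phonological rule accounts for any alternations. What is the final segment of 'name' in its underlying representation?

The stem for 'name' ends in [b] in [riʒab] but [v] in [riʒavo].
Compare 'grass', with invariant [b] in [ronɛb] and [ronɛbo]: an analysis with underlying /b/ and a rule producing [v] before the PST suffix would wrongly predict alternation here too.
So /v/ is underlying, and a rule of word-final hardening — voiced fricatives become stops word-finally — gives [b].

/v/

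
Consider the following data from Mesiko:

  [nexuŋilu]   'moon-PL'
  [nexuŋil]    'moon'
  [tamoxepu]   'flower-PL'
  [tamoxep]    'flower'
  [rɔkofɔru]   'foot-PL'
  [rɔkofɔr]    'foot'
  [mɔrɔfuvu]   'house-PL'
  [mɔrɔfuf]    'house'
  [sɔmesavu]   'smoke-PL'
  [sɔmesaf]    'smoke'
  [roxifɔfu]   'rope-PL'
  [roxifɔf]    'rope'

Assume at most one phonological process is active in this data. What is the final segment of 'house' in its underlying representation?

/v/

The stem for 'house' ends in [v] in [mɔrɔfuvu] but [f] in [mɔrɔfuf].
The stem 'rope' ([roxifɔfu], [roxifɔf]) shows [f] unchanged in both environments, so [f] cannot be basic with [v] derived before the PL suffix.
The alternation reflects word-final obstruent devoicing: voiced obstruents become voiceless word-finally. /v/ is underlying.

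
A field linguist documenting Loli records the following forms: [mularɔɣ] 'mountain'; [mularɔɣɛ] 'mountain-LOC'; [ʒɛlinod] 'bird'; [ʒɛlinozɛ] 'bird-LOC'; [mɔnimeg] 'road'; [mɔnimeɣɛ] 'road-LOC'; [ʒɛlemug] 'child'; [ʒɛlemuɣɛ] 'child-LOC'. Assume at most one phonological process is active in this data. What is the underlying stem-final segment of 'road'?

/g/

In [mɔnimeg] and [mɔnimeɣɛ] the final segment of 'road' alternates: [g] ~ [ɣ].
Compare 'mountain', with invariant [ɣ] in [mularɔɣ] and [mularɔɣɛ]: an analysis with underlying /ɣ/ and a rule producing [g] in isolation would wrongly predict alternation here too.
So /g/ is underlying, and a rule of intervocalic spirantization — voiced stops become fricatives between vowels — gives [ɣ].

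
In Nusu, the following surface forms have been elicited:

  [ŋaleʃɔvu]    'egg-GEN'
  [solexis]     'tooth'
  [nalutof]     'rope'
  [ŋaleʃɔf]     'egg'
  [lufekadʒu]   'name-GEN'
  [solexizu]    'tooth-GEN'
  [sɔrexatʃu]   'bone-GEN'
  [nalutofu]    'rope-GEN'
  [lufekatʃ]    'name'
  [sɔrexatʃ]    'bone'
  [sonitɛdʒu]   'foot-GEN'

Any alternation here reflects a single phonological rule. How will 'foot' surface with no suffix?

[sonitɛtʃ]

The root 'name' surfaces as [lufekadʒu] and [lufekatʃ], with a stem-final [dʒ] ~ [tʃ] alternation.
But 'bone' keeps [tʃ] in both environments ([sɔrexatʃu], [sɔrexatʃ]), so there is no rule changing /tʃ/ to [dʒ] before the GEN suffix.
The underlying segment must be /dʒ/; voiced obstruents become voiceless word-finally, yielding [tʃ] there.
The one attested form of 'foot', [sonitɛdʒu], shows underlying /sonitɛdʒ/. Applying the same rule word-finally gives [sonitɛtʃ].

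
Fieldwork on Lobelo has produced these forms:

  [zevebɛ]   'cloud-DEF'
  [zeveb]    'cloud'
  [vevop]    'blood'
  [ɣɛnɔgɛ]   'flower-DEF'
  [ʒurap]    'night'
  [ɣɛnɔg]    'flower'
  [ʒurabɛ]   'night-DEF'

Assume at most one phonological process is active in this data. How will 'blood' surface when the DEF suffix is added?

In [ʒurap] and [ʒurabɛ] the final segment of 'night' alternates: [p] ~ [b].
But 'cloud' keeps [b] in both environments ([zeveb], [zevebɛ]), so there is no rule changing /b/ to [p] in isolation.
The underlying segment must be /p/; voiceless stops become voiced between vowels, yielding [b] there.
From [vevop] the stem 'blood' is /vevop/; between vowels this yields [vevobɛ].

[vevobɛ]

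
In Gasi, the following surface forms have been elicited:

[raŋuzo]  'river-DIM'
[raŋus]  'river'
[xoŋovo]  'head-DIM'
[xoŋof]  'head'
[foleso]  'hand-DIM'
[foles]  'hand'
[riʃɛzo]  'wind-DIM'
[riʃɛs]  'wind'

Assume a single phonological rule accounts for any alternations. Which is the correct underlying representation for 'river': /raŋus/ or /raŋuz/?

The root 'river' surfaces as [raŋuzo] and [raŋus], with a stem-final [z] ~ [s] alternation.
The stem 'hand' ([foleso], [foles]) shows [s] unchanged in both environments, so [s] cannot be basic with [z] derived before the DIM suffix.
The alternation reflects word-final obstruent devoicing: voiced obstruents become voiceless word-finally. /z/ is underlying.

/raŋuz/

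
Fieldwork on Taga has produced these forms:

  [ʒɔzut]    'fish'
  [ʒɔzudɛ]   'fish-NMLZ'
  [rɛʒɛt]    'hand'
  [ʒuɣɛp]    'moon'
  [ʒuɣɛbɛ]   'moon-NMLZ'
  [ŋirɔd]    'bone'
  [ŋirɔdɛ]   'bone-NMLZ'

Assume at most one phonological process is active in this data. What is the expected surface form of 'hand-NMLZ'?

In [ʒɔzut] and [ʒɔzudɛ] the final segment of 'fish' alternates: [t] ~ [d].
If /d/ were underlying and a rule turned it into [t] in isolation, 'bone' would also alternate; but it has [d] in both [ŋirɔd] and [ŋirɔdɛ].
The alternation reflects intervocalic voicing: voiceless stops become voiced between vowels. /t/ is underlying.
The one attested form of 'hand', [rɛʒɛt], shows underlying /rɛʒɛt/. Applying the same rule between vowels gives [rɛʒɛdɛ].

[rɛʒɛdɛ]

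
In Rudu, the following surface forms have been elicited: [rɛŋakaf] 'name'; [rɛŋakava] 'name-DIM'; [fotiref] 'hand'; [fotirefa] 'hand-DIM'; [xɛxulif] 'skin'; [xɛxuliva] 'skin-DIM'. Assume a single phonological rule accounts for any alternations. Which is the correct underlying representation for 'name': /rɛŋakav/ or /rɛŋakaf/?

In [rɛŋakaf] and [rɛŋakava] the final segment of 'name' alternates: [f] ~ [v].
If /f/ were underlying and a rule turned it into [v] before the DIM suffix, 'hand' would also alternate; but it has [f] in both [fotiref] and [fotirefa].
The underlying segment must be /v/; voiced obstruents become voiceless word-finally, yielding [f] there.

/rɛŋakav/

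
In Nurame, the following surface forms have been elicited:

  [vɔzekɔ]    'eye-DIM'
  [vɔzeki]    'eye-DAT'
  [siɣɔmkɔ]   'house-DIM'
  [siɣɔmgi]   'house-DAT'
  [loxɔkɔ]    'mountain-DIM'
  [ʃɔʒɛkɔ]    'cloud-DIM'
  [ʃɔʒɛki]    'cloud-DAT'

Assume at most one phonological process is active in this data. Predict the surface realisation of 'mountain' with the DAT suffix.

[loxɔki]

The DAT morpheme has two allomorphs, [-gi] and [-ki].
The DIM suffix, which begins with [k], is invariant after every stem; so [k] is not altered by any rule here.
The DAT suffix is therefore /-gi/ underlyingly, with post-vocalic devoicing: voiced stops become voiceless after a vowel.
After 'mountain', which ends in a vowel, the suffix surfaces as [-ki], giving [loxɔki].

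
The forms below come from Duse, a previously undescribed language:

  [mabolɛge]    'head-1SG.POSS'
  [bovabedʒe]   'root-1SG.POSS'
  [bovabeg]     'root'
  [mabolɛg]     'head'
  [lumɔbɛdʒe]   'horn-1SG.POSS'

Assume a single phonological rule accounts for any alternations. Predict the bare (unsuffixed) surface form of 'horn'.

[lumɔbɛg]

'root' shows [dʒ] ~ [g] at the end of the stem ([bovabedʒe] vs [bovabeg]).
Compare 'head', with invariant [g] in [mabolɛge] and [mabolɛg]: an analysis with underlying /g/ and a rule producing [dʒ] before the 1SG.POSS suffix would wrongly predict alternation here too.
The alternation reflects depalatalization: palato-alveolar /dʒ/ becomes [g] when no front vowel follows. /dʒ/ is underlying.
From [lumɔbɛdʒe] the stem 'horn' is /lumɔbɛdʒ/; when no front vowel follows this yields [lumɔbɛg].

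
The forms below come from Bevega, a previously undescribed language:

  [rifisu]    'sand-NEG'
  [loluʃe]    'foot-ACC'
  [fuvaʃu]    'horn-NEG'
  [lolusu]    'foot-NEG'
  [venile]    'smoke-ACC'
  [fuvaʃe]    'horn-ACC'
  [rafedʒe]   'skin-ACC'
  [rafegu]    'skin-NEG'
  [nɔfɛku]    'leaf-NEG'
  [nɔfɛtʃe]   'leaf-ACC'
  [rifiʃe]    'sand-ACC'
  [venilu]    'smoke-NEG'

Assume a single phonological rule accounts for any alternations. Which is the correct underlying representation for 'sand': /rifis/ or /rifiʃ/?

/rifis/

The stem for 'sand' ends in [s] in [rifisu] but [ʃ] in [rifiʃe].
Compare 'horn', with invariant [ʃ] in [fuvaʃu] and [fuvaʃe]: an analysis with underlying /ʃ/ and a rule producing [s] before the NEG suffix would wrongly predict alternation here too.
So /s/ is underlying, and a rule of palatalization before a front vowel — /k/, /g/ and /s/ become palato-alveolar [tʃ], [dʒ] and [ʃ] before a front vowel — gives [ʃ].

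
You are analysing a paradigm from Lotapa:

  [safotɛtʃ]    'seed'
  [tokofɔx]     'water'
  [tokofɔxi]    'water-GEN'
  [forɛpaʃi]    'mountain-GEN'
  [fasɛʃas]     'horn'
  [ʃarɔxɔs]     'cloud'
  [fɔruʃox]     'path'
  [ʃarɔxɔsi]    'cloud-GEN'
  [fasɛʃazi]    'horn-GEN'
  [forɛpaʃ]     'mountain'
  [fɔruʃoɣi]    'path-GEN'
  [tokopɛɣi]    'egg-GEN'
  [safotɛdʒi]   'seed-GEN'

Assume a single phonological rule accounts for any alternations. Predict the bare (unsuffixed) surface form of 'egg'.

[tokopɛx]

The root 'path' surfaces as [fɔruʃox] and [fɔruʃoɣi], with a stem-final [x] ~ [ɣ] alternation.
But 'water' keeps [x] in both environments ([tokofɔx], [tokofɔxi]), so there is no rule changing /x/ to [ɣ] before the GEN suffix.
So /ɣ/ is underlying, and a rule of word-final obstruent devoicing — voiced obstruents become voiceless word-finally — gives [x].
From [tokopɛɣi] the stem 'egg' is /tokopɛɣ/; word-finally this yields [tokopɛx].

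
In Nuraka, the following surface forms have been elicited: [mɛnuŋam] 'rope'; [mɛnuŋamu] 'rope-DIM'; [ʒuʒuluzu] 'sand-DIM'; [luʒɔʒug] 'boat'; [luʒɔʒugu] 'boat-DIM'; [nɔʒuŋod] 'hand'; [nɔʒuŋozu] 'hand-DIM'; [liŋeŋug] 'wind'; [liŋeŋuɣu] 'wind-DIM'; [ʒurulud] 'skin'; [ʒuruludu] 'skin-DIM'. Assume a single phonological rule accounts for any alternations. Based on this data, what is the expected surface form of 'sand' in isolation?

'hand' shows [d] ~ [z] at the end of the stem ([nɔʒuŋod] vs [nɔʒuŋozu]).
The stem 'skin' ([ʒurulud], [ʒuruludu]) shows [d] unchanged in both environments, so [d] cannot be basic with [z] derived before the DIM suffix.
So /z/ is underlying, and a rule of word-final hardening — voiced fricatives become stops word-finally — gives [d].
From [ʒuʒuluzu] the stem 'sand' is /ʒuʒuluz/; word-finally this yields [ʒuʒulud].

[ʒuʒulud]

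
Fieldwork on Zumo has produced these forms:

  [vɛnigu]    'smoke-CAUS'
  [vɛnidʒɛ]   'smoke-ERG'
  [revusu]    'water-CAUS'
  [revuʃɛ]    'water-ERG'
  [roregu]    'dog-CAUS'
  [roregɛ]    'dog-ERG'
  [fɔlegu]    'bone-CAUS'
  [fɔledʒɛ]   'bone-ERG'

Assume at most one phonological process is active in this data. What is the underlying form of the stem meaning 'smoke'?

/vɛnidʒ/

'smoke' shows [g] ~ [dʒ] at the end of the stem ([vɛnigu] vs [vɛnidʒɛ]).
The stem 'dog' ([roregu], [roregɛ]) shows [g] unchanged in both environments, so [g] cannot be basic with [dʒ] derived before the ERG suffix.
The underlying segment must be /dʒ/; palato-alveolar /dʒ/ and /ʃ/ become [g] and [s] when no front vowel follows, yielding [g] there.
The underlying form of 'smoke' is therefore /vɛnidʒ/.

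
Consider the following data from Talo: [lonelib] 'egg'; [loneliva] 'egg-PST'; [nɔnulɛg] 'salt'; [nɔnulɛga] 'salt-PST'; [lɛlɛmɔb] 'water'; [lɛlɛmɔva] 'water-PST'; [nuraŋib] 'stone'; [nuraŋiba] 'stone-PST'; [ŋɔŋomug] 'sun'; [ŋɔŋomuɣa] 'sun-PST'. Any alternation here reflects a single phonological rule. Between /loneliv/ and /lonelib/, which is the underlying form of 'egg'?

/loneliv/

'egg' shows [b] ~ [v] at the end of the stem ([lonelib] vs [loneliva]).
But 'stone' keeps [b] in both environments ([nuraŋib], [nuraŋiba]), so there is no rule changing /b/ to [v] before the PST suffix.
So /v/ is underlying, and a rule of word-final hardening — voiced fricatives become stops word-finally — gives [b].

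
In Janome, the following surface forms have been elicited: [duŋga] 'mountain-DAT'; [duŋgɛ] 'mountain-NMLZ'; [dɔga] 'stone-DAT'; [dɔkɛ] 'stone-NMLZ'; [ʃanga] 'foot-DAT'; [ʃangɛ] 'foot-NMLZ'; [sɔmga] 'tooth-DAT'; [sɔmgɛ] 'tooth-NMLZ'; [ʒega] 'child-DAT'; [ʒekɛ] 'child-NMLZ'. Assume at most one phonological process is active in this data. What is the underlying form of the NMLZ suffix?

/-kɛ/

The NMLZ morpheme has two allomorphs, [-gɛ] and [-kɛ].
The DAT suffix, which begins with [g], is invariant after every stem; so [g] is not altered by any rule here.
So the underlying form is /-kɛ/, and voiceless stops become voiced after a nasal.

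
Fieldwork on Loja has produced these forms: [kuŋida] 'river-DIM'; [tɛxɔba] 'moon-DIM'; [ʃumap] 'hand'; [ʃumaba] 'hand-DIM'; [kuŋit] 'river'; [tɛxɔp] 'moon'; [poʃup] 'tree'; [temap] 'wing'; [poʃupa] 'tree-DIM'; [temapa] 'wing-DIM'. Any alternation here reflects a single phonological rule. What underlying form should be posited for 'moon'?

/tɛxɔb/

The root 'moon' surfaces as [tɛxɔp] and [tɛxɔba], with a stem-final [p] ~ [b] alternation.
The stem 'tree' ([poʃup], [poʃupa]) shows [p] unchanged in both environments, so [p] cannot be basic with [b] derived before the DIM suffix.
The alternation reflects word-final obstruent devoicing: voiced obstruents become voiceless word-finally. /b/ is underlying.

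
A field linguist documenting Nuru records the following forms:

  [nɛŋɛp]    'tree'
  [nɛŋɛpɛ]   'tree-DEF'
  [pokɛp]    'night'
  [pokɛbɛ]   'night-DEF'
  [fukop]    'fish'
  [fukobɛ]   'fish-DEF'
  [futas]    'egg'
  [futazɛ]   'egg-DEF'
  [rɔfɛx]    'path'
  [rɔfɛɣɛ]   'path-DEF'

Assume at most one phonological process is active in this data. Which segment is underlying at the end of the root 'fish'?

/b/

In [fukop] and [fukobɛ] the final segment of 'fish' alternates: [p] ~ [b].
But 'tree' keeps [p] in both environments ([nɛŋɛp], [nɛŋɛpɛ]), so there is no rule changing /p/ to [b] before the DEF suffix.
The alternation reflects word-final obstruent devoicing: voiced obstruents become voiceless word-finally. /b/ is underlying.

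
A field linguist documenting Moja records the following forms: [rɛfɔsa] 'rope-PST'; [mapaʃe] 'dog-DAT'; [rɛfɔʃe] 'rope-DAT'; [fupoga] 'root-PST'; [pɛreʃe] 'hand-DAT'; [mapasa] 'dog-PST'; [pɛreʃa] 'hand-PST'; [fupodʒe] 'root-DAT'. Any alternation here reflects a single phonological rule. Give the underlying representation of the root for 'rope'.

'rope' shows [ʃ] ~ [s] at the end of the stem ([rɛfɔʃe] vs [rɛfɔsa]).
If /ʃ/ were underlying and a rule turned it into [s] before the PST suffix, 'hand' would also alternate; but it has [ʃ] in both [pɛreʃe] and [pɛreʃa].
Therefore /s/ is basic and [ʃ] is derived by palatalization before a front vowel (/g/ and /s/ become palato-alveolar [dʒ] and [ʃ] before a front vowel).

/rɛfɔs/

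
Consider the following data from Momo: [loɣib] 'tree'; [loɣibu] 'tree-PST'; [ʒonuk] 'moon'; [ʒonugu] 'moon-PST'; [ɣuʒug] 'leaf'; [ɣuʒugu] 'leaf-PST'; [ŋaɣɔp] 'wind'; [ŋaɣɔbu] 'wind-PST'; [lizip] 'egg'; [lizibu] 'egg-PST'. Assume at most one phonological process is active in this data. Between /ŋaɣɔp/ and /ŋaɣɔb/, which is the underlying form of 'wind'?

The stem for 'wind' ends in [p] in [ŋaɣɔp] but [b] in [ŋaɣɔbu].
The stem 'tree' ([loɣib], [loɣibu]) shows [b] unchanged in both environments, so [b] cannot be basic with [p] derived in isolation.
Therefore /p/ is basic and [b] is derived by intervocalic voicing (voiceless stops become voiced between vowels).

/ŋaɣɔp/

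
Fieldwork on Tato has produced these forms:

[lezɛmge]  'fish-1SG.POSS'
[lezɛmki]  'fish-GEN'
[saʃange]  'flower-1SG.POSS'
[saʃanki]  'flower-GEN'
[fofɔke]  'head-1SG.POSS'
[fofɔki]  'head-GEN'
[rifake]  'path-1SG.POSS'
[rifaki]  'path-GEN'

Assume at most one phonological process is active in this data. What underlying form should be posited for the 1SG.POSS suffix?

/-ge/

The 1SG.POSS morpheme has two allomorphs, [-ge] and [-ke].
The GEN suffix, which begins with [k], is invariant after every stem; so [k] is not altered by any rule here.
So the underlying form is /-ge/, and voiced stops become voiceless after a vowel.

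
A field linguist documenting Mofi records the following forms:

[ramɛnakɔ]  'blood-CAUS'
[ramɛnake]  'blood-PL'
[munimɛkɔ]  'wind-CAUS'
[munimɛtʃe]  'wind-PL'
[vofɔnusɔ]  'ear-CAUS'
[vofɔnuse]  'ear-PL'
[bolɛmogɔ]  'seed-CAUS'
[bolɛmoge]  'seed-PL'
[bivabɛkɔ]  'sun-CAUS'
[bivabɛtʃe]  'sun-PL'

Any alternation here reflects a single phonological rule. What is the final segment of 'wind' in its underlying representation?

The stem for 'wind' ends in [k] in [munimɛkɔ] but [tʃ] in [munimɛtʃe].
The stem 'blood' ([ramɛnakɔ], [ramɛnake]) shows [k] unchanged in both environments, so [k] cannot be basic with [tʃ] derived before the PL suffix.
So /tʃ/ is underlying, and a rule of depalatalization — palato-alveolar /tʃ/ becomes [k] when no front vowel follows — gives [k].

/tʃ/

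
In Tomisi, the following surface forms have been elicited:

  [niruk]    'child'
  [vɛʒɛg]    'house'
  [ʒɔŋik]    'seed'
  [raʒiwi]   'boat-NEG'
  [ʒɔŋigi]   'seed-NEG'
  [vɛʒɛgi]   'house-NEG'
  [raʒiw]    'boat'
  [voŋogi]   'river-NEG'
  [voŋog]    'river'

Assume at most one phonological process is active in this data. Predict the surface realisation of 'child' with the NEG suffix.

[nirugi]

The stem for 'seed' ends in [g] in [ʒɔŋigi] but [k] in [ʒɔŋik].
Compare 'river', with invariant [g] in [voŋogi] and [voŋog]: an analysis with underlying /g/ and a rule producing [k] in isolation would wrongly predict alternation here too.
So /k/ is underlying, and a rule of intervocalic voicing — voiceless stops become voiced between vowels — gives [g].
The one attested form of 'child', [niruk], shows underlying /niruk/. Applying the same rule between vowels gives [nirugi].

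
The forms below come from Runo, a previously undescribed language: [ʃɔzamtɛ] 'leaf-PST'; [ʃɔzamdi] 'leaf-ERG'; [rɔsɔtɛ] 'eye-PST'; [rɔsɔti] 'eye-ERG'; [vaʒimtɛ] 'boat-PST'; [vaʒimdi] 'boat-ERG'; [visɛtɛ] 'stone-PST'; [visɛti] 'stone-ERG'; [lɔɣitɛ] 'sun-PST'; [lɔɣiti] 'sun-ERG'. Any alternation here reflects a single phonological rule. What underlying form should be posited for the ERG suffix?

/-di/

The ERG morpheme has two allomorphs, [-di] and [-ti].
By contrast the PST suffix keeps its initial [t] throughout — that segment must be underlying.
So the underlying form is /-di/, and voiced stops become voiceless after a vowel.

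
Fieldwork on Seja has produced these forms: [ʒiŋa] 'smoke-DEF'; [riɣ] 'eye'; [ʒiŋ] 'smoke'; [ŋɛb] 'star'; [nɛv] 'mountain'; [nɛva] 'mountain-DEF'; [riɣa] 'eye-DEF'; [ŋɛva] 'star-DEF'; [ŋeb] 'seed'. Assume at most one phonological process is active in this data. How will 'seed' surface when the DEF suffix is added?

In [ŋɛb] and [ŋɛva] the final segment of 'star' alternates: [b] ~ [v].
Compare 'mountain', with invariant [v] in [nɛv] and [nɛva]: an analysis with underlying /v/ and a rule producing [b] in isolation would wrongly predict alternation here too.
Therefore /b/ is basic and [v] is derived by intervocalic spirantization (voiced stops become fricatives between vowels).
From [ŋeb] the stem 'seed' is /ŋeb/; between vowels this yields [ŋeva].

[ŋeva]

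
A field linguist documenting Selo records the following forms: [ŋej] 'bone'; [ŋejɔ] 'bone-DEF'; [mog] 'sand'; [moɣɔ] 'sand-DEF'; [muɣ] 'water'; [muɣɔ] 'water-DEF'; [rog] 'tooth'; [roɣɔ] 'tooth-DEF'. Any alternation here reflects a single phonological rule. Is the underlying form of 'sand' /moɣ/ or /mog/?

The stem for 'sand' ends in [g] in [mog] but [ɣ] in [moɣɔ].
The stem 'water' ([muɣ], [muɣɔ]) shows [ɣ] unchanged in both environments, so [ɣ] cannot be basic with [g] derived in isolation.
The alternation reflects intervocalic spirantization: voiced stops become fricatives between vowels. /g/ is underlying.

/mog/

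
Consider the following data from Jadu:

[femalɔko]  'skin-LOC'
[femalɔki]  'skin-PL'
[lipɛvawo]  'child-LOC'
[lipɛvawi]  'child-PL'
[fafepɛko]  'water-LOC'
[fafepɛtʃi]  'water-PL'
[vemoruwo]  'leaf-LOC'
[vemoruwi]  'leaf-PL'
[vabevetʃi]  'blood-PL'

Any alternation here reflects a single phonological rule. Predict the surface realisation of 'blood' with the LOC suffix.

In [fafepɛko] and [fafepɛtʃi] the final segment of 'water' alternates: [k] ~ [tʃ].
Compare 'skin', with invariant [k] in [femalɔko] and [femalɔki]: an analysis with underlying /k/ and a rule producing [tʃ] before the PL suffix would wrongly predict alternation here too.
Therefore /tʃ/ is basic and [k] is derived by depalatalization (palato-alveolar /tʃ/ becomes [k] when no front vowel follows).
The one attested form of 'blood', [vabevetʃi], shows underlying /vabevetʃ/. Applying the same rule when no front vowel follows gives [vabeveko].

[vabeveko]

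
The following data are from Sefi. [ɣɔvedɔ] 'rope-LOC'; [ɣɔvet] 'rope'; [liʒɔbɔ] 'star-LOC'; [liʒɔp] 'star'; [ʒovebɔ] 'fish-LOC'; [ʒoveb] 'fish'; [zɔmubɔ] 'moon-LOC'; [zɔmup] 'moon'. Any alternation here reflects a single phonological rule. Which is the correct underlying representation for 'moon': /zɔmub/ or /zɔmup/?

/zɔmup/

In [zɔmubɔ] and [zɔmup] the final segment of 'moon' alternates: [b] ~ [p].
If /b/ were underlying and a rule turned it into [p] in isolation, 'fish' would also alternate; but it has [b] in both [ʒovebɔ] and [ʒoveb].
So /p/ is underlying, and a rule of intervocalic voicing — voiceless stops become voiced between vowels — gives [b].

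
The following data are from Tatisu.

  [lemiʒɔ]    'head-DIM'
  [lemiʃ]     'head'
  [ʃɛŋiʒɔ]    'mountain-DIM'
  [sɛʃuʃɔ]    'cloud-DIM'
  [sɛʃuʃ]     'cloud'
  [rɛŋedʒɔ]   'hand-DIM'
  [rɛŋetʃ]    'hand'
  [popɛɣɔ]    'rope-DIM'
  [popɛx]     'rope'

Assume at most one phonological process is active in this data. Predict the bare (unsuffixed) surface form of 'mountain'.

In [lemiʒɔ] and [lemiʃ] the final segment of 'head' alternates: [ʒ] ~ [ʃ].
But 'cloud' keeps [ʃ] in both environments ([sɛʃuʃɔ], [sɛʃuʃ]), so there is no rule changing /ʃ/ to [ʒ] before the DIM suffix.
Therefore /ʒ/ is basic and [ʃ] is derived by word-final obstruent devoicing (voiced obstruents become voiceless word-finally).
From [ʃɛŋiʒɔ] the stem 'mountain' is /ʃɛŋiʒ/; word-finally this yields [ʃɛŋiʃ].

[ʃɛŋiʃ]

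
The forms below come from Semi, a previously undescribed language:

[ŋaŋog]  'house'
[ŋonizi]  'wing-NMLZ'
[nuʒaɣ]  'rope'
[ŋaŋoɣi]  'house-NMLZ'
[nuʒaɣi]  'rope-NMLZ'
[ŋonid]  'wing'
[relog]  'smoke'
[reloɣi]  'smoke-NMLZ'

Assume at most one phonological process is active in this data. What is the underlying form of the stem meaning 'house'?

/ŋaŋog/

The stem for 'house' ends in [g] in [ŋaŋog] but [ɣ] in [ŋaŋoɣi].
If /ɣ/ were underlying and a rule turned it into [g] in isolation, 'rope' would also alternate; but it has [ɣ] in both [nuʒaɣ] and [nuʒaɣi].
Therefore /g/ is basic and [ɣ] is derived by intervocalic spirantization (voiced stops become fricatives between vowels).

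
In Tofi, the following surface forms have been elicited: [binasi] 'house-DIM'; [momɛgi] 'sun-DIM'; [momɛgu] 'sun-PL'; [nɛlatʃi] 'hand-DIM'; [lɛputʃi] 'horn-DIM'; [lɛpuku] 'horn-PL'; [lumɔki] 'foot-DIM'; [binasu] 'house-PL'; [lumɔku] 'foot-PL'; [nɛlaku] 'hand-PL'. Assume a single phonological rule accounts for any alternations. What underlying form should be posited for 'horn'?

/lɛputʃ/

The root 'horn' surfaces as [lɛpuku] and [lɛputʃi], with a stem-final [k] ~ [tʃ] alternation.
But 'foot' keeps [k] in both environments ([lumɔku], [lumɔki]), so there is no rule changing /k/ to [tʃ] before the DIM suffix.
The underlying segment must be /tʃ/; palato-alveolar /tʃ/ becomes [k] when no front vowel follows, yielding [k] there.
The underlying form of 'horn' is therefore /lɛputʃ/.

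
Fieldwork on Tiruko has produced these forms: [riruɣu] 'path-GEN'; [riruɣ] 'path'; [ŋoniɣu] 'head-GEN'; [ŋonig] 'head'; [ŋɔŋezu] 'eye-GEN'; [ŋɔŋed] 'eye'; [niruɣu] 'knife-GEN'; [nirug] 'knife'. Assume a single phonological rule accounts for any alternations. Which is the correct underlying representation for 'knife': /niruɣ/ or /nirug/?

/nirug/

'knife' shows [ɣ] ~ [g] at the end of the stem ([niruɣu] vs [nirug]).
Compare 'path', with invariant [ɣ] in [riruɣu] and [riruɣ]: an analysis with underlying /ɣ/ and a rule producing [g] in isolation would wrongly predict alternation here too.
The underlying segment must be /g/; voiced stops become fricatives between vowels, yielding [ɣ] there.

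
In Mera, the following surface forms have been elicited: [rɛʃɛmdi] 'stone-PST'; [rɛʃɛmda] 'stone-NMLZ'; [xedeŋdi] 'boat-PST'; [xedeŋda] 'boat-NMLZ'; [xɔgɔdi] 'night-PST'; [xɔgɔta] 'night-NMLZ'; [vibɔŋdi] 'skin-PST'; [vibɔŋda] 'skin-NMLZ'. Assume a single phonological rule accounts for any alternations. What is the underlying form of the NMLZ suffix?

/-ta/

The NMLZ suffix surfaces as [-da] and [-ta], depending on the final segment of the stem.
By contrast the PST suffix keeps its initial [d] throughout — that segment must be underlying.
The NMLZ suffix is therefore /-ta/ underlyingly, with post-nasal voicing: voiceless stops become voiced after a nasal.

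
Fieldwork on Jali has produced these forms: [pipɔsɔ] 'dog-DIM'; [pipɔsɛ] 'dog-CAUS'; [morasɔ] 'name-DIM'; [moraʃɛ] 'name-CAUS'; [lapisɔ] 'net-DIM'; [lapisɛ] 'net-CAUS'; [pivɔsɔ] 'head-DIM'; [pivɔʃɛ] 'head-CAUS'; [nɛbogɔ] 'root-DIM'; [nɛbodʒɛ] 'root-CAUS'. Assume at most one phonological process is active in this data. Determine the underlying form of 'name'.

/moraʃ/

The root 'name' surfaces as [morasɔ] and [moraʃɛ], with a stem-final [s] ~ [ʃ] alternation.
If /s/ were underlying and a rule turned it into [ʃ] before the CAUS suffix, 'dog' would also alternate; but it has [s] in both [pipɔsɔ] and [pipɔsɛ].
Therefore /ʃ/ is basic and [s] is derived by depalatalization (palato-alveolar /dʒ/ and /ʃ/ become [g] and [s] when no front vowel follows).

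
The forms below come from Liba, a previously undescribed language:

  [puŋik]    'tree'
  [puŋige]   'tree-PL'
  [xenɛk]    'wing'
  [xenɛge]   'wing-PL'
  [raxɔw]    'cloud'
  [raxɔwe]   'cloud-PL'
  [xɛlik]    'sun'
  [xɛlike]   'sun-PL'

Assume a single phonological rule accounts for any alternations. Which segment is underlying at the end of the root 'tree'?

/g/

'tree' shows [k] ~ [g] at the end of the stem ([puŋik] vs [puŋige]).
The stem 'sun' ([xɛlik], [xɛlike]) shows [k] unchanged in both environments, so [k] cannot be basic with [g] derived before the PL suffix.
The alternation reflects word-final obstruent devoicing: voiced obstruents become voiceless word-finally. /g/ is underlying.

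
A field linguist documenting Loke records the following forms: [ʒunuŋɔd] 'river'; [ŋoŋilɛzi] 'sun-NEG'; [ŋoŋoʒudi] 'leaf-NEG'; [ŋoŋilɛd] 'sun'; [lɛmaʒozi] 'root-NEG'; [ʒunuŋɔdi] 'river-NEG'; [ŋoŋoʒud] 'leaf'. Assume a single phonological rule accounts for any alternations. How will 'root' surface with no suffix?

The stem for 'sun' ends in [d] in [ŋoŋilɛd] but [z] in [ŋoŋilɛzi].
Compare 'river', with invariant [d] in [ʒunuŋɔd] and [ʒunuŋɔdi]: an analysis with underlying /d/ and a rule producing [z] before the NEG suffix would wrongly predict alternation here too.
So /z/ is underlying, and a rule of word-final hardening — voiced fricatives become stops word-finally — gives [d].
From [lɛmaʒozi] the stem 'root' is /lɛmaʒoz/; word-finally this yields [lɛmaʒod].

[lɛmaʒod]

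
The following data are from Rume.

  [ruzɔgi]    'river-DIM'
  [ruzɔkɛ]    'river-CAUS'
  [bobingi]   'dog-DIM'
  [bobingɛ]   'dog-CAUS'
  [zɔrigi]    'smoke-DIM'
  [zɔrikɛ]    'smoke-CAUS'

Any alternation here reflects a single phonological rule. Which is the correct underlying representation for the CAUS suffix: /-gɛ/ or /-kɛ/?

/-kɛ/

The CAUS suffix surfaces as [-gɛ] and [-kɛ], depending on the final segment of the stem.
By contrast the DIM suffix keeps its initial [g] throughout — that segment must be underlying.
The CAUS suffix is therefore /-kɛ/ underlyingly, with post-nasal voicing: voiceless stops become voiced after a nasal.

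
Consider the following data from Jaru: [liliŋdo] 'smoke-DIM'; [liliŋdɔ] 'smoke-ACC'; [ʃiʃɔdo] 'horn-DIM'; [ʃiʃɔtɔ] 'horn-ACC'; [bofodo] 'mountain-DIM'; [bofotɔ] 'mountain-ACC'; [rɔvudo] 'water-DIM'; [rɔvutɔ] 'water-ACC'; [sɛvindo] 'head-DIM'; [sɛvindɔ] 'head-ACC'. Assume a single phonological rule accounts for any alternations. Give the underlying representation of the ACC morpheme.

The ACC suffix surfaces as [-dɔ] and [-tɔ], depending on the final segment of the stem.
The DIM suffix, which begins with [d], is invariant after every stem; so [d] is not altered by any rule here.
The ACC suffix is therefore /-tɔ/ underlyingly, with post-nasal voicing: voiceless stops become voiced after a nasal.

/-tɔ/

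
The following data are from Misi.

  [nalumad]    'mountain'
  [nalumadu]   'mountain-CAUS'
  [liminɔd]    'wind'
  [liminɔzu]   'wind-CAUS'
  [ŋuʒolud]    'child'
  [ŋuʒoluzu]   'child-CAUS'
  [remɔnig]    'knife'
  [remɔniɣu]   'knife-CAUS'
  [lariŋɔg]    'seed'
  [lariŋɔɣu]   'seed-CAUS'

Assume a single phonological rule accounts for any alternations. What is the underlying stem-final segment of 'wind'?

In [liminɔd] and [liminɔzu] the final segment of 'wind' alternates: [d] ~ [z].
But 'mountain' keeps [d] in both environments ([nalumad], [nalumadu]), so there is no rule changing /d/ to [z] before the CAUS suffix.
So /z/ is underlying, and a rule of word-final hardening — voiced fricatives become stops word-finally — gives [d].

/z/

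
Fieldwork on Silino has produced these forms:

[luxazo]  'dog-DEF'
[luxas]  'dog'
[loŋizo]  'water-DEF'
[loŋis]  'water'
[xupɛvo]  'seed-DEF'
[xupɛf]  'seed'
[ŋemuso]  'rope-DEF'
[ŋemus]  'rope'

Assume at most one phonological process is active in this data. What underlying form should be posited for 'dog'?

/luxaz/

The stem for 'dog' ends in [z] in [luxazo] but [s] in [luxas].
Compare 'rope', with invariant [s] in [ŋemuso] and [ŋemus]: an analysis with underlying /s/ and a rule producing [z] before the DEF suffix would wrongly predict alternation here too.
The alternation reflects word-final obstruent devoicing: voiced obstruents become voiceless word-finally. /z/ is underlying.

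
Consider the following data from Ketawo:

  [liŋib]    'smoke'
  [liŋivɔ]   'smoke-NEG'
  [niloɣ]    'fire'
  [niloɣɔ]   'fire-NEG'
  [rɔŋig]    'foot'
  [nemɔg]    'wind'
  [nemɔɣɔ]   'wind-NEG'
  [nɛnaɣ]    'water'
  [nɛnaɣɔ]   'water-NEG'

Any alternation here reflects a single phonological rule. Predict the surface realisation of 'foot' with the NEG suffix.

The root 'wind' surfaces as [nemɔg] and [nemɔɣɔ], with a stem-final [g] ~ [ɣ] alternation.
If /ɣ/ were underlying and a rule turned it into [g] in isolation, 'fire' would also alternate; but it has [ɣ] in both [niloɣ] and [niloɣɔ].
Therefore /g/ is basic and [ɣ] is derived by intervocalic spirantization (voiced stops become fricatives between vowels).
The one attested form of 'foot', [rɔŋig], shows underlying /rɔŋig/. Applying the same rule between vowels gives [rɔŋiɣɔ].

[rɔŋiɣɔ]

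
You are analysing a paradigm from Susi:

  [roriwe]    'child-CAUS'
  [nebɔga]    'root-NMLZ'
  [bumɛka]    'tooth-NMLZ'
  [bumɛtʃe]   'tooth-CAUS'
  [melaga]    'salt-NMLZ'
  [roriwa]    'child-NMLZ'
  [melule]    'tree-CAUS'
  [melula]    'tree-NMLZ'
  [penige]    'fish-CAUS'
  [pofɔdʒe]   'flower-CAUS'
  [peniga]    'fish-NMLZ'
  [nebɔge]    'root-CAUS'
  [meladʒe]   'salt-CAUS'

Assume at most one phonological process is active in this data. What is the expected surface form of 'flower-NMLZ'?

[pofɔga]

'salt' shows [dʒ] ~ [g] at the end of the stem ([meladʒe] vs [melaga]).
Compare 'root', with invariant [g] in [nebɔge] and [nebɔga]: an analysis with underlying /g/ and a rule producing [dʒ] before the CAUS suffix would wrongly predict alternation here too.
So /dʒ/ is underlying, and a rule of depalatalization — palato-alveolar /tʃ/ and /dʒ/ become [k] and [g] when no front vowel follows — gives [g].
From [pofɔdʒe] the stem 'flower' is /pofɔdʒ/; when no front vowel follows this yields [pofɔga].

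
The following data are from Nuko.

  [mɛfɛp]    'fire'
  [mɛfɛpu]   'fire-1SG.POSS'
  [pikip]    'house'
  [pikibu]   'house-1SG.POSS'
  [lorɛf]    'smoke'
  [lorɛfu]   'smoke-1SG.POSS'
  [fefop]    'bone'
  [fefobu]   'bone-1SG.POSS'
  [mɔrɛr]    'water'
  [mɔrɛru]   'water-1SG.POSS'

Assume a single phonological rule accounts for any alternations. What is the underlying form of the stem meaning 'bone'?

The stem for 'bone' ends in [p] in [fefop] but [b] in [fefobu].
Compare 'fire', with invariant [p] in [mɛfɛp] and [mɛfɛpu]: an analysis with underlying /p/ and a rule producing [b] before the 1SG.POSS suffix would wrongly predict alternation here too.
Therefore /b/ is basic and [p] is derived by word-final obstruent devoicing (voiced obstruents become voiceless word-finally).
Hence 'bone' is /fefob/ underlyingly.

/fefob/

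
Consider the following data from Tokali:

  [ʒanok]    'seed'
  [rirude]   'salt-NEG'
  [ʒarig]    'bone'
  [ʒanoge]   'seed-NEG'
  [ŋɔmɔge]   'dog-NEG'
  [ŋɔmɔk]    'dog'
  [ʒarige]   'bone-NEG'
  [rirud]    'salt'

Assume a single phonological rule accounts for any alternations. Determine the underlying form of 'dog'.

The stem for 'dog' ends in [g] in [ŋɔmɔge] but [k] in [ŋɔmɔk].
If /g/ were underlying and a rule turned it into [k] in isolation, 'bone' would also alternate; but it has [g] in both [ʒarige] and [ʒarig].
The underlying segment must be /k/; voiceless stops become voiced between vowels, yielding [g] there.

/ŋɔmɔk/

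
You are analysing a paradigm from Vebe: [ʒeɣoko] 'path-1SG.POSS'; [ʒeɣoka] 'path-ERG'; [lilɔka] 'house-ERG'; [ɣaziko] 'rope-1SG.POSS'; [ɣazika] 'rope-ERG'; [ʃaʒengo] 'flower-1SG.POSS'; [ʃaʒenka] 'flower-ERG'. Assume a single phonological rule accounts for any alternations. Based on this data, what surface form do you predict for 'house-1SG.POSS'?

The 1SG.POSS morpheme has two allomorphs, [-go] and [-ko].
The ERG suffix, which begins with [k], is invariant after every stem; so [k] is not altered by any rule here.
So the underlying form is /-go/, and voiced stops become voiceless after a vowel.
After 'house', which ends in a vowel, the suffix surfaces as [-ko], giving [lilɔko].

[lilɔko]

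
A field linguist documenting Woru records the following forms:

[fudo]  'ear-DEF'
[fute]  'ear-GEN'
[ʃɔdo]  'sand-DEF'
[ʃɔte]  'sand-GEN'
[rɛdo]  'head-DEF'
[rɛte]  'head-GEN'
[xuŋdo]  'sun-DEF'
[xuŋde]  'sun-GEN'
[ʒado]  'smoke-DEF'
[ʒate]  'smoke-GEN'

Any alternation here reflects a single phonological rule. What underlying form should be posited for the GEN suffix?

The GEN morpheme has two allomorphs, [-de] and [-te].
The DEF suffix, which begins with [d], is invariant after every stem; so [d] is not altered by any rule here.
So the underlying form is /-te/, and voiceless stops become voiced after a nasal.

/-te/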